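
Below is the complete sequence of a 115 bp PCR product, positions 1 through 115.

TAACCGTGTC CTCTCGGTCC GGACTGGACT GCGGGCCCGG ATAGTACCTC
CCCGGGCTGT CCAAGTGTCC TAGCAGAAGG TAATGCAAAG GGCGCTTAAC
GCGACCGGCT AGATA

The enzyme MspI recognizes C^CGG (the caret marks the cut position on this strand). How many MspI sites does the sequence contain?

4

CCGG occurs starting at positions 19, 37, 52, 105.
MspI cuts at 4 sites.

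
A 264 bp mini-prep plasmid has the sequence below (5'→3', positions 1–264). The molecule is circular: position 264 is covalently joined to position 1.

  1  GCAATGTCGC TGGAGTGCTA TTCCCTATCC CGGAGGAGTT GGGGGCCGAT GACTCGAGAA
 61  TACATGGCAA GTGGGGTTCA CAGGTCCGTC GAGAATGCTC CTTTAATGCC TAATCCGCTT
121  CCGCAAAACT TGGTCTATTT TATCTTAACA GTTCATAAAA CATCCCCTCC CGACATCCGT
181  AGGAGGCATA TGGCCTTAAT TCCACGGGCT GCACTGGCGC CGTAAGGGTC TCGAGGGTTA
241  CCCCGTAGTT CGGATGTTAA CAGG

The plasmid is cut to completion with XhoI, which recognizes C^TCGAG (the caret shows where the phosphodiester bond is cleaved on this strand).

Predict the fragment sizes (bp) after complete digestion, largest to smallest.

177, 87 bp

XhoI sites (CTCGAG) start at positions 53, 230.
XhoI cuts after the first base of each site, so after positions 53, 230.
Circular molecule, 2 cuts → 2 fragments:
  54–230 → 177 bp
  231–264 then 1–53 → 34 + 53 = 87 bp
Sorted largest to smallest: 177, 87 bp.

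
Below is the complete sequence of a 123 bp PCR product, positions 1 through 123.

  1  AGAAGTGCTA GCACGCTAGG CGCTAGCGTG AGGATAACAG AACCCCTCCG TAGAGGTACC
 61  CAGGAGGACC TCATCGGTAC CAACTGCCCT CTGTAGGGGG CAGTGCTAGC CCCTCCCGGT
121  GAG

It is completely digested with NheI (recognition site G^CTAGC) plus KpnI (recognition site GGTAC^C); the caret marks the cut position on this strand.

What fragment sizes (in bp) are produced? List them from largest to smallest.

NheI sites (GCTAGC) start at positions 7, 22, 105.
NheI cuts after the first base of each site, so after positions 7, 22, 105.
KpnI sites (GGTACC) start at positions 55, 76.
KpnI cuts after base 5 of each site (before the last base), so after positions 59, 80.
Combined cut positions: 7, 22, 59, 80, 105.
Linear molecule, 5 cuts → 6 fragments:
  1–7 → 7 bp
  8–22 → 15 bp
  23–59 → 37 bp
  60–80 → 21 bp
  81–105 → 25 bp
  106–123 → 18 bp
Sorted largest to smallest: 37, 25, 21, 18, 15, 7 bp.

37, 25, 21, 18, 15, 7 bp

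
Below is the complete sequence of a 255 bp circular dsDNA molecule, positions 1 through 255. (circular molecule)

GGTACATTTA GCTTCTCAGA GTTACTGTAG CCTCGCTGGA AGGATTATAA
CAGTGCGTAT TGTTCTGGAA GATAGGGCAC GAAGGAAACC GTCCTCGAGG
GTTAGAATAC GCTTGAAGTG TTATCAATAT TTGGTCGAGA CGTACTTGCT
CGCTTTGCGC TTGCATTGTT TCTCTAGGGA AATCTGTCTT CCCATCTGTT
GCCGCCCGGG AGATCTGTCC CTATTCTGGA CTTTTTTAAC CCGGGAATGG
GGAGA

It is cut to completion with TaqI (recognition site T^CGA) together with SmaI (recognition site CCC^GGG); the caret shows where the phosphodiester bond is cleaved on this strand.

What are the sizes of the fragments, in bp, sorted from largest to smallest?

TaqI sites (TCGA) start at positions 95, 135.
TaqI cuts after the first base of each site, so after positions 95, 135.
SmaI sites (CCCGGG) start at positions 205, 240.
SmaI cuts after base 3 of each site, so after positions 207, 242.
Combined cut positions: 95, 135, 207, 242.
Circular molecule, 4 cuts → 4 fragments:
  96–135 → 40 bp
  136–207 → 72 bp
  208–242 → 35 bp
  243–255 then 1–95 → 13 + 95 = 108 bp
Sorted largest to smallest: 108, 72, 40, 35 bp.

108, 72, 40, 35 bp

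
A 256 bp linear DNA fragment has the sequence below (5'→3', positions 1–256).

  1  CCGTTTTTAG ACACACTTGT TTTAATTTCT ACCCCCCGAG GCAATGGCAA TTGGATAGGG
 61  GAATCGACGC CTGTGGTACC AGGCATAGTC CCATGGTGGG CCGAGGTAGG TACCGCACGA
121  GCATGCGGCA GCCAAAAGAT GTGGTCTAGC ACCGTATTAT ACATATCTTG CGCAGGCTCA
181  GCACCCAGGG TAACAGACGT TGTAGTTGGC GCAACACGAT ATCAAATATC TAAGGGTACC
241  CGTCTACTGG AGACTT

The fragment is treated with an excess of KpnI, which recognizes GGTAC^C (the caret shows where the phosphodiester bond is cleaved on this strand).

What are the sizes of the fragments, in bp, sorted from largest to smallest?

KpnI sites (GGTACC) start at positions 75, 109, 235.
KpnI cuts after base 5 of each site (before the last base), so after positions 79, 113, 239.
Linear molecule, 3 cuts → 4 fragments:
  1–79 → 79 bp
  80–113 → 34 bp
  114–239 → 126 bp
  240–256 → 17 bp
Sorted largest to smallest: 126, 79, 34, 17 bp.

126, 79, 34, 17 bp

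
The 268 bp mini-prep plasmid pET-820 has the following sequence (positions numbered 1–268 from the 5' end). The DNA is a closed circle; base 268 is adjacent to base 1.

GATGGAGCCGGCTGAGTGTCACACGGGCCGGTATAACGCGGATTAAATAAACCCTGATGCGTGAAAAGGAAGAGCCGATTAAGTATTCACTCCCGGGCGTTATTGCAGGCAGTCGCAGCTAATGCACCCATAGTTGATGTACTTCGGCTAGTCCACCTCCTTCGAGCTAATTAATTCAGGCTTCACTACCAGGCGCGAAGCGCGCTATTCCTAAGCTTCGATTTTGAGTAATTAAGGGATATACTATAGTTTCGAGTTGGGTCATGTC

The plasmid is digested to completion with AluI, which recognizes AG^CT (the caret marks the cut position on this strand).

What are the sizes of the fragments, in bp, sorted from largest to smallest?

171, 49, 48 bp

AluI sites (AGCT) start at positions 117, 165, 214.
AluI cuts after base 2 of each site, so after positions 118, 166, 215.
Circular molecule, 3 cuts → 3 fragments:
  119–166 → 48 bp
  167–215 → 49 bp
  216–268 then 1–118 → 53 + 118 = 171 bp
Sorted largest to smallest: 171, 49, 48 bp.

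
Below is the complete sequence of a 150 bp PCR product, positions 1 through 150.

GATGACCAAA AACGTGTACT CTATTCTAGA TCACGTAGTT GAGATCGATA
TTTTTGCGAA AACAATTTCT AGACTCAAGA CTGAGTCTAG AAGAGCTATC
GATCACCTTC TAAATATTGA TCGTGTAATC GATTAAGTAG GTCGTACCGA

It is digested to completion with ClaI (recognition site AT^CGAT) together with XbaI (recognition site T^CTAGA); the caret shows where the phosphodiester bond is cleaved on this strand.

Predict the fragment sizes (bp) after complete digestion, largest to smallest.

30, 25, 23, 21, 20, 18, 13 bp

ClaI sites (ATCGAT) start at positions 44, 98, 128.
ClaI cuts after base 2 of each site, so after positions 45, 99, 129.
XbaI sites (TCTAGA) start at positions 25, 68, 86.
XbaI cuts after the first base of each site, so after positions 25, 68, 86.
Combined cut positions: 25, 45, 68, 86, 99, 129.
Linear molecule, 6 cuts → 7 fragments:
  1–25 → 25 bp
  26–45 → 20 bp
  46–68 → 23 bp
  69–86 → 18 bp
  87–99 → 13 bp
  100–129 → 30 bp
  130–150 → 21 bp
Sorted largest to smallest: 30, 25, 23, 21, 20, 18, 13 bp.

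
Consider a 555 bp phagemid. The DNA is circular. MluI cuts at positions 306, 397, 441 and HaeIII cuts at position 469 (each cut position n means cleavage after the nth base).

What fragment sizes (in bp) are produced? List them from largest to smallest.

392, 91, 44, 28 bp

Combined cut positions (sorted): 306, 397, 441, 469.
Circular molecule, 4 cuts → 4 fragments:
  397 − 306 = 91 bp
  441 − 397 = 44 bp
  469 − 441 = 28 bp
  wrap: 555 − 469 + 306 = 392 bp
Sorted largest to smallest: 392, 91, 44, 28 bp.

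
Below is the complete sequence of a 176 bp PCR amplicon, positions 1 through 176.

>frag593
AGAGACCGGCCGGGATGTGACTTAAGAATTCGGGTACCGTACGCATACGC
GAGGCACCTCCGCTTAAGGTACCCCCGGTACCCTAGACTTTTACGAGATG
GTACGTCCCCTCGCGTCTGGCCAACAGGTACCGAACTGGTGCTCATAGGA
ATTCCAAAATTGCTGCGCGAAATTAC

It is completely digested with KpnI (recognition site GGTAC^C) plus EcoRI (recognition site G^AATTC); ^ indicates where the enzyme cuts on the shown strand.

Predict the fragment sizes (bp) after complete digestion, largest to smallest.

50, 35, 27, 26, 18, 11, 9 bp

KpnI sites (GGTACC) start at positions 33, 68, 77, 127.
KpnI cuts after base 5 of each site (before the last base), so after positions 37, 72, 81, 131.
EcoRI sites (GAATTC) start at positions 26, 149.
EcoRI cuts after the first base of each site, so after positions 26, 149.
Combined cut positions: 26, 37, 72, 81, 131, 149.
Linear molecule, 6 cuts → 7 fragments:
  1–26 → 26 bp
  27–37 → 11 bp
  38–72 → 35 bp
  73–81 → 9 bp
  82–131 → 50 bp
  132–149 → 18 bp
  150–176 → 27 bp
Sorted largest to smallest: 50, 35, 27, 26, 18, 11, 9 bp.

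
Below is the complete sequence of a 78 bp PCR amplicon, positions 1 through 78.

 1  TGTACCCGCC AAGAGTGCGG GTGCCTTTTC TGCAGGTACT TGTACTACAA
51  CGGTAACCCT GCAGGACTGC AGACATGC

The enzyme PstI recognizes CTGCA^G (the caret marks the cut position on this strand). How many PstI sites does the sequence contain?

3

CTGCAG occurs starting at positions 30, 59, 67.
PstI cuts at 3 sites.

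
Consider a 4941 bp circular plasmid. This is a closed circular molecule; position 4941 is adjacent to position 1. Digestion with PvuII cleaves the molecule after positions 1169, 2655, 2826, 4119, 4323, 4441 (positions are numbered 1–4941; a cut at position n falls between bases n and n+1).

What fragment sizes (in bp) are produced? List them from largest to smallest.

1669, 1486, 1293, 204, 171, 118 bp

Circular molecule, 6 cuts → 6 fragments:
  2655 − 1169 = 1486 bp
  2826 − 2655 = 171 bp
  4119 − 2826 = 1293 bp
  4323 − 4119 = 204 bp
  4441 − 4323 = 118 bp
  wrap: 4941 − 4441 + 1169 = 1669 bp
Sorted largest to smallest: 1669, 1486, 1293, 204, 171, 118 bp.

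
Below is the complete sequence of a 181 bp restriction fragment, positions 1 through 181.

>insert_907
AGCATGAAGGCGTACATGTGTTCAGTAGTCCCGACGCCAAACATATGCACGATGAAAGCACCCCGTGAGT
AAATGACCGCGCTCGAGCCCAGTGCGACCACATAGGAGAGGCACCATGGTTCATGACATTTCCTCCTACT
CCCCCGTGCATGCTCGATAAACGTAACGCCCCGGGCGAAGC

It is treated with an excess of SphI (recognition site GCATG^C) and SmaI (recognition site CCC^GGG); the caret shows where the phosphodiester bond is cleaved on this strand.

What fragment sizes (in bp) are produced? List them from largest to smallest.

The SphI site (GCATGC) starts at position 148.
SphI cuts after base 5 of each site (before the last base), so after position 152.
The SmaI site (CCCGGG) starts at position 170.
SmaI cuts after base 3 of each site, so after position 172.
Combined cut positions: 152, 172.
Linear molecule, 2 cuts → 3 fragments:
  1–152 → 152 bp
  153–172 → 20 bp
  173–181 → 9 bp
Sorted largest to smallest: 152, 20, 9 bp.

152, 20, 9 bp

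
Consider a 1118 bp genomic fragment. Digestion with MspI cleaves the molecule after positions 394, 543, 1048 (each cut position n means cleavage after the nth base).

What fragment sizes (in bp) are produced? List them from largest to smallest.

Linear molecule, 3 cuts → 4 fragments:
  394 − 0 = 394 bp
  543 − 394 = 149 bp
  1048 − 543 = 505 bp
  1118 − 1048 = 70 bp
Sorted largest to smallest: 505, 394, 149, 70 bp.

505, 394, 149, 70 bp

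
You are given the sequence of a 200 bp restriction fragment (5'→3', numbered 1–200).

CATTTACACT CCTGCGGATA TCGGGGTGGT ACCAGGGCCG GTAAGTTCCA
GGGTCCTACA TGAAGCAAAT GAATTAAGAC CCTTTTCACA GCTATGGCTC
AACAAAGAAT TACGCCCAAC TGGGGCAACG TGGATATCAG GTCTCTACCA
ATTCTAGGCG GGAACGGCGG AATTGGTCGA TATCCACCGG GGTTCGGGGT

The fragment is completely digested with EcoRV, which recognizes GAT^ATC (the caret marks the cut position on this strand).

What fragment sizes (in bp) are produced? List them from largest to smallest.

EcoRV sites (GATATC) start at positions 17, 133, 179.
EcoRV cuts after base 3 of each site, so after positions 19, 135, 181.
Linear molecule, 3 cuts → 4 fragments:
  1–19 → 19 bp
  20–135 → 116 bp
  136–181 → 46 bp
  182–200 → 19 bp
Sorted largest to smallest: 116, 46, 19, 19 bp.

116, 46, 19, 19 bp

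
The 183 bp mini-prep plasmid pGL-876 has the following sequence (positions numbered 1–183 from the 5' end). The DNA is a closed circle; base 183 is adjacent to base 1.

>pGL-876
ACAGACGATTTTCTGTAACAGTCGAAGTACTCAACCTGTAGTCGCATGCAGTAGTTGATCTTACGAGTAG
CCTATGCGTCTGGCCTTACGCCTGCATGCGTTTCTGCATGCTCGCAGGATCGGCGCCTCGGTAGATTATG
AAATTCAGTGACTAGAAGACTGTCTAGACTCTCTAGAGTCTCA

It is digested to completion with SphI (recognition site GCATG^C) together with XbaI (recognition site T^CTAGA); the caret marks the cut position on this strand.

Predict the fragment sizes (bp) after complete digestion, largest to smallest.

SphI sites (GCATGC) start at positions 44, 94, 106.
SphI cuts after base 5 of each site (before the last base), so after positions 48, 98, 110.
XbaI sites (TCTAGA) start at positions 163, 172.
XbaI cuts after the first base of each site, so after positions 163, 172.
Combined cut positions: 48, 98, 110, 163, 172.
Circular molecule, 5 cuts → 5 fragments:
  49–98 → 50 bp
  99–110 → 12 bp
  111–163 → 53 bp
  164–172 → 9 bp
  173–183 then 1–48 → 11 + 48 = 59 bp
Sorted largest to smallest: 59, 53, 50, 12, 9 bp.

59, 53, 50, 12, 9 bp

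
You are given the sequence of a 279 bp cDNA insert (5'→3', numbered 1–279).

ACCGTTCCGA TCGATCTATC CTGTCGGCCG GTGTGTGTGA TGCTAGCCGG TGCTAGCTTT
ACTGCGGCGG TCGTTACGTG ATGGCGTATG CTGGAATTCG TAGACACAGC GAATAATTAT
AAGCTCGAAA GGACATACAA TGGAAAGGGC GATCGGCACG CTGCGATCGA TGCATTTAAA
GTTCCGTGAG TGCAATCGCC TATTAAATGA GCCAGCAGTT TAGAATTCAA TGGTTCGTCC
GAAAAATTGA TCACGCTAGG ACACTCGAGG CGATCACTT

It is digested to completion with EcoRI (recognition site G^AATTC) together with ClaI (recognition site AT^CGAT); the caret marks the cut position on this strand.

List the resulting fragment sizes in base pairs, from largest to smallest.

EcoRI sites (GAATTC) start at positions 94, 223.
EcoRI cuts after the first base of each site, so after positions 94, 223.
ClaI sites (ATCGAT) start at positions 10, 166.
ClaI cuts after base 2 of each site, so after positions 11, 167.
Combined cut positions: 11, 94, 167, 223.
Linear molecule, 4 cuts → 5 fragments:
  1–11 → 11 bp
  12–94 → 83 bp
  95–167 → 73 bp
  168–223 → 56 bp
  224–279 → 56 bp
Sorted largest to smallest: 83, 73, 56, 56, 11 bp.

83, 73, 56, 56, 11 bp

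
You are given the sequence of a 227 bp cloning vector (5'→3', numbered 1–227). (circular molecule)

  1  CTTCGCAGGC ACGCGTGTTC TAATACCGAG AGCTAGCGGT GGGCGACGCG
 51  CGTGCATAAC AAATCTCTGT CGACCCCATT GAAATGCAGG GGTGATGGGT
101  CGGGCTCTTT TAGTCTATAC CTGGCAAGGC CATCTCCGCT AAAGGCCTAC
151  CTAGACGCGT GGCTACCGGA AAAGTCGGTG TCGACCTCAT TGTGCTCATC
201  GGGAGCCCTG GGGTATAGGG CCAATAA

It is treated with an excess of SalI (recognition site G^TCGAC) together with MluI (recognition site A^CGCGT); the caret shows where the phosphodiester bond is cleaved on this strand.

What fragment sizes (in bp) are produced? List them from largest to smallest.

SalI sites (GTCGAC) start at positions 69, 180.
SalI cuts after the first base of each site, so after positions 69, 180.
MluI sites (ACGCGT) start at positions 11, 155.
MluI cuts after the first base of each site, so after positions 11, 155.
Combined cut positions: 11, 69, 155, 180.
Circular molecule, 4 cuts → 4 fragments:
  12–69 → 58 bp
  70–155 → 86 bp
  156–180 → 25 bp
  181–227 then 1–11 → 47 + 11 = 58 bp
Sorted largest to smallest: 86, 58, 58, 25 bp.

86, 58, 58, 25 bp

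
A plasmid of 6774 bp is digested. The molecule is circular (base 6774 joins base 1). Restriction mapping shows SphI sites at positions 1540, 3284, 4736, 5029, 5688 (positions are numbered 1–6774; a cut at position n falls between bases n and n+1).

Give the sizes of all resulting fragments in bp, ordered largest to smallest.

Circular molecule, 5 cuts → 5 fragments:
  3284 − 1540 = 1744 bp
  4736 − 3284 = 1452 bp
  5029 − 4736 = 293 bp
  5688 − 5029 = 659 bp
  wrap: 6774 − 5688 + 1540 = 2626 bp
Sorted largest to smallest: 2626, 1744, 1452, 659, 293 bp.

2626, 1744, 1452, 659, 293 bp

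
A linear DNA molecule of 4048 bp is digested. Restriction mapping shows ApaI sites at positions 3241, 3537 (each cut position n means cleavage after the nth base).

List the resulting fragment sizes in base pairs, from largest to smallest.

Linear molecule, 2 cuts → 3 fragments:
  3241 − 0 = 3241 bp
  3537 − 3241 = 296 bp
  4048 − 3537 = 511 bp
Sorted largest to smallest: 3241, 511, 296 bp.

3241, 511, 296 bp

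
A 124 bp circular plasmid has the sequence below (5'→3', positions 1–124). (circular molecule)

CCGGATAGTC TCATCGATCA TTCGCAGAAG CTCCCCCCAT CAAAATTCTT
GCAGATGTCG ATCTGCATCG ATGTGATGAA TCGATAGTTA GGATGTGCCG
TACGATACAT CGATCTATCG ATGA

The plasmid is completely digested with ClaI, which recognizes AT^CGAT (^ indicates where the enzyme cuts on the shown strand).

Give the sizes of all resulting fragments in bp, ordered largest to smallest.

54, 29, 20, 13, 8 bp

ClaI sites (ATCGAT) start at positions 13, 67, 80, 109, 117.
ClaI cuts after base 2 of each site, so after positions 14, 68, 81, 110, 118.
Circular molecule, 5 cuts → 5 fragments:
  15–68 → 54 bp
  69–81 → 13 bp
  82–110 → 29 bp
  111–118 → 8 bp
  119–124 then 1–14 → 6 + 14 = 20 bp
Sorted largest to smallest: 54, 29, 20, 13, 8 bp.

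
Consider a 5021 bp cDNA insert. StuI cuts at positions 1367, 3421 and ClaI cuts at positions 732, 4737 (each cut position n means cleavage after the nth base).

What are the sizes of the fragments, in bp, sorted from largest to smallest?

Combined cut positions (sorted): 732, 1367, 3421, 4737.
Linear molecule, 4 cuts → 5 fragments:
  732 − 0 = 732 bp
  1367 − 732 = 635 bp
  3421 − 1367 = 2054 bp
  4737 − 3421 = 1316 bp
  5021 − 4737 = 284 bp
Sorted largest to smallest: 2054, 1316, 732, 635, 284 bp.

2054, 1316, 732, 635, 284 bp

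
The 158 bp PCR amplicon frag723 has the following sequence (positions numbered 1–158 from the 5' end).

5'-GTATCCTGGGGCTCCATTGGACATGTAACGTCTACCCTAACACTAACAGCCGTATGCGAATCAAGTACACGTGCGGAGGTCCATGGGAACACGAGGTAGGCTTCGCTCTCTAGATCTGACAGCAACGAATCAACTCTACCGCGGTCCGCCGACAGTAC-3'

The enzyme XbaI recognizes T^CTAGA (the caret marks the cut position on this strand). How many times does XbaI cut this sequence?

TCTAGA occurs starting at position 109.
XbaI cuts at 1 site.

1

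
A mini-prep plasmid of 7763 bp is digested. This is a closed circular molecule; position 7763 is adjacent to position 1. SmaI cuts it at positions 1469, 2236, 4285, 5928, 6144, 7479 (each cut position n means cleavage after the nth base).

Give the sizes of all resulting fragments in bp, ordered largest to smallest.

Circular molecule, 6 cuts → 6 fragments:
  2236 − 1469 = 767 bp
  4285 − 2236 = 2049 bp
  5928 − 4285 = 1643 bp
  6144 − 5928 = 216 bp
  7479 − 6144 = 1335 bp
  wrap: 7763 − 7479 + 1469 = 1753 bp
Sorted largest to smallest: 2049, 1753, 1643, 1335, 767, 216 bp.

2049, 1753, 1643, 1335, 767, 216 bp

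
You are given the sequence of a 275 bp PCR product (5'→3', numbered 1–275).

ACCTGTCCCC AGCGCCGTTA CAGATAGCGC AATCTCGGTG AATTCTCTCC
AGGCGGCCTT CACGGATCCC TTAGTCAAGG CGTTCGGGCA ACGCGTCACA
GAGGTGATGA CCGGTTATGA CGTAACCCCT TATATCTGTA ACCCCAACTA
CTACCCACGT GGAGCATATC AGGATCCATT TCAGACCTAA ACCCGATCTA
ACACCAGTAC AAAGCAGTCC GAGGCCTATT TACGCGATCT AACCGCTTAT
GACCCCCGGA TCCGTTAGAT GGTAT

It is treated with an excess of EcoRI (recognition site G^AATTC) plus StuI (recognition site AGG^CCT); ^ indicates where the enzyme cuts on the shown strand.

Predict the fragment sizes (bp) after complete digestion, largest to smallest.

184, 51, 40 bp

The EcoRI site (GAATTC) starts at position 40.
EcoRI cuts after the first base of each site, so after position 40.
The StuI site (AGGCCT) starts at position 222.
StuI cuts after base 3 of each site, so after position 224.
Combined cut positions: 40, 224.
Linear molecule, 2 cuts → 3 fragments:
  1–40 → 40 bp
  41–224 → 184 bp
  225–275 → 51 bp
Sorted largest to smallest: 184, 51, 40 bp.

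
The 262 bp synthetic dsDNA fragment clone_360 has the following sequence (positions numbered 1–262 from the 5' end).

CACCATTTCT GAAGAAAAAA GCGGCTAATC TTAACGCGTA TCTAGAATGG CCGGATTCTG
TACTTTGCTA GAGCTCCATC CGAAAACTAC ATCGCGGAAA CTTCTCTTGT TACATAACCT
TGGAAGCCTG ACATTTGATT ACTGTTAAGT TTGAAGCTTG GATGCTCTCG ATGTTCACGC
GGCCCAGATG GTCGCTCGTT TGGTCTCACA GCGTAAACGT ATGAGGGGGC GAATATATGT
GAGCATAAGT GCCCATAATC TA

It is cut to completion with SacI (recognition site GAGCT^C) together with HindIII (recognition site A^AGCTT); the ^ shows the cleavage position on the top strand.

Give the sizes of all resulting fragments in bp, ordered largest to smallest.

108, 79, 75 bp

The SacI site (GAGCTC) starts at position 71.
SacI cuts after base 5 of each site (before the last base), so after position 75.
The HindIII site (AAGCTT) starts at position 154.
HindIII cuts after the first base of each site, so after position 154.
Combined cut positions: 75, 154.
Linear molecule, 2 cuts → 3 fragments:
  1–75 → 75 bp
  76–154 → 79 bp
  155–262 → 108 bp
Sorted largest to smallest: 108, 79, 75 bp.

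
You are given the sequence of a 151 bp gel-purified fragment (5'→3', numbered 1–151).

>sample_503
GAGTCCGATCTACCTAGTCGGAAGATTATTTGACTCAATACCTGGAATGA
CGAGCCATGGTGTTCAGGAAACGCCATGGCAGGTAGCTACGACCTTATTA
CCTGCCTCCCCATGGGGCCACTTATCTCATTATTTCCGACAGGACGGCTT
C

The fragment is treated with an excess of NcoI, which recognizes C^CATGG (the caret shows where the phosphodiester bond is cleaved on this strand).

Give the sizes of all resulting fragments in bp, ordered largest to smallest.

NcoI sites (CCATGG) start at positions 55, 74, 110.
NcoI cuts after the first base of each site, so after positions 55, 74, 110.
Linear molecule, 3 cuts → 4 fragments:
  1–55 → 55 bp
  56–74 → 19 bp
  75–110 → 36 bp
  111–151 → 41 bp
Sorted largest to smallest: 55, 41, 36, 19 bp.

55, 41, 36, 19 bp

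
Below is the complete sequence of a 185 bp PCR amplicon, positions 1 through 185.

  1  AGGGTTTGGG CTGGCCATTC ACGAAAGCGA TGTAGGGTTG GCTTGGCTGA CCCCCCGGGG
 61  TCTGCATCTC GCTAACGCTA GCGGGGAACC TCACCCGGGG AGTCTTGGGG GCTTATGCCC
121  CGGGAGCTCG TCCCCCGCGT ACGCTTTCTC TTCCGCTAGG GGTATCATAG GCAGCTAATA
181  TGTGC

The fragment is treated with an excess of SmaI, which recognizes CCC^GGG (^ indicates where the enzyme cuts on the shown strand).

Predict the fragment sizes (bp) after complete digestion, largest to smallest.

SmaI sites (CCCGGG) start at positions 54, 94, 119.
SmaI cuts after base 3 of each site, so after positions 56, 96, 121.
Linear molecule, 3 cuts → 4 fragments:
  1–56 → 56 bp
  57–96 → 40 bp
  97–121 → 25 bp
  122–185 → 64 bp
Sorted largest to smallest: 64, 56, 40, 25 bp.

64, 56, 40, 25 bp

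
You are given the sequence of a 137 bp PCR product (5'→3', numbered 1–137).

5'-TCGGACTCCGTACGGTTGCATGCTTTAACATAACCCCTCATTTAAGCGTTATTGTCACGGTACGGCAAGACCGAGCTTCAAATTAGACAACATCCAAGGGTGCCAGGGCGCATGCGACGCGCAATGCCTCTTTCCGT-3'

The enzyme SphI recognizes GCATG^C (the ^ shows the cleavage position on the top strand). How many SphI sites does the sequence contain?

GCATGC occurs starting at positions 18, 110.
SphI cuts at 2 sites.

2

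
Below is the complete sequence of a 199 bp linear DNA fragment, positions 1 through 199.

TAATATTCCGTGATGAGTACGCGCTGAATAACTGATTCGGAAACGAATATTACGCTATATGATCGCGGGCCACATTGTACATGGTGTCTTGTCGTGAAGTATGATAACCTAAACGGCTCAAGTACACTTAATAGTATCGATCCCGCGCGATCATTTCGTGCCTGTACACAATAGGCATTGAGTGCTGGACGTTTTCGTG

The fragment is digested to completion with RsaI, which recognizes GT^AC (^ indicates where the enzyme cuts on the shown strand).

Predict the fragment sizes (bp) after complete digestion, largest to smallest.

60, 45, 42, 34, 18 bp

RsaI sites (GTAC) start at positions 17, 77, 122, 164.
RsaI cuts after base 2 of each site, so after positions 18, 78, 123, 165.
Linear molecule, 4 cuts → 5 fragments:
  1–18 → 18 bp
  19–78 → 60 bp
  79–123 → 45 bp
  124–165 → 42 bp
  166–199 → 34 bp
Sorted largest to smallest: 60, 45, 42, 34, 18 bp.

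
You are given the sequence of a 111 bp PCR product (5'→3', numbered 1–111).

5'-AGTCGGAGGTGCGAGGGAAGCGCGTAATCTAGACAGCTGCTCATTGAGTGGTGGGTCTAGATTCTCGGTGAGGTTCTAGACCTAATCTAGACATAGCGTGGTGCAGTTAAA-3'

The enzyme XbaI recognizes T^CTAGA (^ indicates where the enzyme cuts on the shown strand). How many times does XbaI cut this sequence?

4

TCTAGA occurs starting at positions 28, 56, 75, 86.
XbaI cuts at 4 sites.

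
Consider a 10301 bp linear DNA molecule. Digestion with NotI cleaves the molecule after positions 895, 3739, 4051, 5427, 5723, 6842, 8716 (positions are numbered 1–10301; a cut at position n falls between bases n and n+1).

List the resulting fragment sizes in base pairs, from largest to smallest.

Linear molecule, 7 cuts → 8 fragments:
  895 − 0 = 895 bp
  3739 − 895 = 2844 bp
  4051 − 3739 = 312 bp
  5427 − 4051 = 1376 bp
  5723 − 5427 = 296 bp
  6842 − 5723 = 1119 bp
  8716 − 6842 = 1874 bp
  10301 − 8716 = 1585 bp
Sorted largest to smallest: 2844, 1874, 1585, 1376, 1119, 895, 312, 296 bp.

2844, 1874, 1585, 1376, 1119, 895, 312, 296 bp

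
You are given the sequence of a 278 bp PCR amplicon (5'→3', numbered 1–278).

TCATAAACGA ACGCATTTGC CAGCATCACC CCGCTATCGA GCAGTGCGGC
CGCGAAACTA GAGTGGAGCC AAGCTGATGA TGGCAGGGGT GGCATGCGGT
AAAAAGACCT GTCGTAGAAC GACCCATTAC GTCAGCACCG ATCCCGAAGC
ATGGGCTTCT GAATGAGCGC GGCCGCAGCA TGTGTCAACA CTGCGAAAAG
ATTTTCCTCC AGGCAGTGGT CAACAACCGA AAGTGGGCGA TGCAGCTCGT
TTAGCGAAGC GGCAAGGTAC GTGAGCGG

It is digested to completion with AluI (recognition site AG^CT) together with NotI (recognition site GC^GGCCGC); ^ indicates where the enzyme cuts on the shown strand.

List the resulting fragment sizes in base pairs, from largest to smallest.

AluI sites (AGCT) start at positions 72, 244.
AluI cuts after base 2 of each site, so after positions 73, 245.
NotI sites (GCGGCCGC) start at positions 46, 169.
NotI cuts after base 2 of each site, so after positions 47, 170.
Combined cut positions: 47, 73, 170, 245.
Linear molecule, 4 cuts → 5 fragments:
  1–47 → 47 bp
  48–73 → 26 bp
  74–170 → 97 bp
  171–245 → 75 bp
  246–278 → 33 bp
Sorted largest to smallest: 97, 75, 47, 33, 26 bp.

97, 75, 47, 33, 26 bp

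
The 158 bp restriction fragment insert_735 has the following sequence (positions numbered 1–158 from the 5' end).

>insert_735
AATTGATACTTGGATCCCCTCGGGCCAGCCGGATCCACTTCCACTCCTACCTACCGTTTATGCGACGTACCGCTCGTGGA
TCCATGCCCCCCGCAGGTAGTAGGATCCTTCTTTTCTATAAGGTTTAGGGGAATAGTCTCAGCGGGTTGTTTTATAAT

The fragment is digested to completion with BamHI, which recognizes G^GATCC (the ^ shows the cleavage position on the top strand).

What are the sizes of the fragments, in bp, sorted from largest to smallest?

55, 47, 25, 19, 12 bp

BamHI sites (GGATCC) start at positions 12, 31, 78, 103.
BamHI cuts after the first base of each site, so after positions 12, 31, 78, 103.
Linear molecule, 4 cuts → 5 fragments:
  1–12 → 12 bp
  13–31 → 19 bp
  32–78 → 47 bp
  79–103 → 25 bp
  104–158 → 55 bp
Sorted largest to smallest: 55, 47, 25, 19, 12 bp.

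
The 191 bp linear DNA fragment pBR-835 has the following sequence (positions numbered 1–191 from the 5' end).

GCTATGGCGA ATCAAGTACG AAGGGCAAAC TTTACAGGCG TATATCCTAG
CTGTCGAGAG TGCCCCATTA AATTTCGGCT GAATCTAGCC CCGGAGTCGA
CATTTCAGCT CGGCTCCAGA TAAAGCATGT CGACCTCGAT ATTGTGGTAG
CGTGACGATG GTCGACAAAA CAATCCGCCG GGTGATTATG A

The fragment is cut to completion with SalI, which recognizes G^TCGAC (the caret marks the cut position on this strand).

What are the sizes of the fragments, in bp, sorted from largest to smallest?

96, 33, 32, 30 bp

SalI sites (GTCGAC) start at positions 96, 129, 161.
SalI cuts after the first base of each site, so after positions 96, 129, 161.
Linear molecule, 3 cuts → 4 fragments:
  1–96 → 96 bp
  97–129 → 33 bp
  130–161 → 32 bp
  162–191 → 30 bp
Sorted largest to smallest: 96, 33, 32, 30 bp.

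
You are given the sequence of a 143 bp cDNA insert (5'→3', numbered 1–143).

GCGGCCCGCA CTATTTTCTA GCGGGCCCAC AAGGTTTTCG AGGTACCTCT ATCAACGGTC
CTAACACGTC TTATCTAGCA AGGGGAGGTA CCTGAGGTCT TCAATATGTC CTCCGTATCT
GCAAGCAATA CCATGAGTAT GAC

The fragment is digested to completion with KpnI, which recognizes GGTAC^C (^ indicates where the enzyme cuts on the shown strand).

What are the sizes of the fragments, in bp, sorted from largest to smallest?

52, 46, 45 bp

KpnI sites (GGTACC) start at positions 42, 87.
KpnI cuts after base 5 of each site (before the last base), so after positions 46, 91.
Linear molecule, 2 cuts → 3 fragments:
  1–46 → 46 bp
  47–91 → 45 bp
  92–143 → 52 bp
Sorted largest to smallest: 52, 46, 45 bp.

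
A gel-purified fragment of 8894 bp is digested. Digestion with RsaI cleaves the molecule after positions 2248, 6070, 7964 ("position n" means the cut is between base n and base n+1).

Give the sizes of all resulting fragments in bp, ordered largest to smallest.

3822, 2248, 1894, 930 bp

Linear molecule, 3 cuts → 4 fragments:
  2248 − 0 = 2248 bp
  6070 − 2248 = 3822 bp
  7964 − 6070 = 1894 bp
  8894 − 7964 = 930 bp
Sorted largest to smallest: 3822, 2248, 1894, 930 bp.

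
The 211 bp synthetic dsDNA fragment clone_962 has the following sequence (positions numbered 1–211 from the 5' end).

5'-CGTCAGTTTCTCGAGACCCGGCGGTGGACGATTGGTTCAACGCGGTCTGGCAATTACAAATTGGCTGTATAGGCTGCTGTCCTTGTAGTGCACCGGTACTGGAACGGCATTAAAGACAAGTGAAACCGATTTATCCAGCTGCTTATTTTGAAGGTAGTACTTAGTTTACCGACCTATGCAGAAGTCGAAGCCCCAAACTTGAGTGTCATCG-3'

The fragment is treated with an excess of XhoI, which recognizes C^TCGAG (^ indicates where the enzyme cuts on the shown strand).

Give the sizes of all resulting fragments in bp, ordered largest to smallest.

The XhoI site (CTCGAG) starts at position 10.
XhoI cuts after the first base of each site, so after position 10.
Linear molecule, 1 cut → 2 fragments:
  1–10 → 10 bp
  11–211 → 201 bp
Sorted largest to smallest: 201, 10 bp.

201, 10 bp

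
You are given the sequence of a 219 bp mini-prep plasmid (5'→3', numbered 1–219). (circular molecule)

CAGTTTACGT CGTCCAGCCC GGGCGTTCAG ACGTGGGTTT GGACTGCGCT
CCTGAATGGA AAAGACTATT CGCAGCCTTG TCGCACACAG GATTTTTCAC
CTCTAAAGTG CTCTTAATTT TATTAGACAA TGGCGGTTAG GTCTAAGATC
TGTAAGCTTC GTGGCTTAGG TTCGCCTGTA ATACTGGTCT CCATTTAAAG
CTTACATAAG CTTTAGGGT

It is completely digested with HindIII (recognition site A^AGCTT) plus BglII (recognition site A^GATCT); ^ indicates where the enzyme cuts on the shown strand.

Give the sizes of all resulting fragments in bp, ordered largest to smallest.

157, 44, 10, 8 bp

HindIII sites (AAGCTT) start at positions 154, 198, 208.
HindIII cuts after the first base of each site, so after positions 154, 198, 208.
The BglII site (AGATCT) starts at position 146.
BglII cuts after the first base of each site, so after position 146.
Combined cut positions: 146, 154, 198, 208.
Circular molecule, 4 cuts → 4 fragments:
  147–154 → 8 bp
  155–198 → 44 bp
  199–208 → 10 bp
  209–219 then 1–146 → 11 + 146 = 157 bp
Sorted largest to smallest: 157, 44, 10, 8 bp.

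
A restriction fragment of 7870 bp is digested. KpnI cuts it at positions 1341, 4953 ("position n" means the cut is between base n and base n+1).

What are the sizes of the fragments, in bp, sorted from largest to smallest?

Linear molecule, 2 cuts → 3 fragments:
  1341 − 0 = 1341 bp
  4953 − 1341 = 3612 bp
  7870 − 4953 = 2917 bp
Sorted largest to smallest: 3612, 2917, 1341 bp.

3612, 2917, 1341 bp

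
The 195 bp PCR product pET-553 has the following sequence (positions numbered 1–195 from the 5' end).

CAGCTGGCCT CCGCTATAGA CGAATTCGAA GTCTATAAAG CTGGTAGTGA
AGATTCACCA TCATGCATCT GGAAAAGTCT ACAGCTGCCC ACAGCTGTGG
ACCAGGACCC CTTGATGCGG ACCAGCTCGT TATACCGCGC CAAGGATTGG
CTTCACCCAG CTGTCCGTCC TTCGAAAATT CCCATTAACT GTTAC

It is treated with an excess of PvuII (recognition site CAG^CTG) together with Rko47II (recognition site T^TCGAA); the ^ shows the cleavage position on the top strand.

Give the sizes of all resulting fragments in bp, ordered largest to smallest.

66, 59, 24, 22, 11, 10, 3 bp

PvuII sites (CAGCTG) start at positions 1, 82, 92, 158.
PvuII cuts after base 3 of each site, so after positions 3, 84, 94, 160.
Rko47II sites (TTCGAA) start at positions 25, 171.
Rko47II cuts after the first base of each site, so after positions 25, 171.
Combined cut positions: 3, 25, 84, 94, 160, 171.
Linear molecule, 6 cuts → 7 fragments:
  1–3 → 3 bp
  4–25 → 22 bp
  26–84 → 59 bp
  85–94 → 10 bp
  95–160 → 66 bp
  161–171 → 11 bp
  172–195 → 24 bp
Sorted largest to smallest: 66, 59, 24, 22, 11, 10, 3 bp.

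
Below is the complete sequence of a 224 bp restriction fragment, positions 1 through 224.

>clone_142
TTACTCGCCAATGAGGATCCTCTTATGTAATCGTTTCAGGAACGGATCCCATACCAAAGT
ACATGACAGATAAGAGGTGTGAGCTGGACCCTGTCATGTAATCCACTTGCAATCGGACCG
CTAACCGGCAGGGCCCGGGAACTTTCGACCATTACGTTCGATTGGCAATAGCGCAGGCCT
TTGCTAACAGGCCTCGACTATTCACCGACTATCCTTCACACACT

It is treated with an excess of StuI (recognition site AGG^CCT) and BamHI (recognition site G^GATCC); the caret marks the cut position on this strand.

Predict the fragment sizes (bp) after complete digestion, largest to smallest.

StuI sites (AGGCCT) start at positions 175, 189.
StuI cuts after base 3 of each site, so after positions 177, 191.
BamHI sites (GGATCC) start at positions 15, 44.
BamHI cuts after the first base of each site, so after positions 15, 44.
Combined cut positions: 15, 44, 177, 191.
Linear molecule, 4 cuts → 5 fragments:
  1–15 → 15 bp
  16–44 → 29 bp
  45–177 → 133 bp
  178–191 → 14 bp
  192–224 → 33 bp
Sorted largest to smallest: 133, 33, 29, 15, 14 bp.

133, 33, 29, 15, 14 bp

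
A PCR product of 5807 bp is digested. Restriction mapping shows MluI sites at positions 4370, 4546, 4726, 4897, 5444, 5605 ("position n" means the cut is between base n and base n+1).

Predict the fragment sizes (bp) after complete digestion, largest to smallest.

Linear molecule, 6 cuts → 7 fragments:
  4370 − 0 = 4370 bp
  4546 − 4370 = 176 bp
  4726 − 4546 = 180 bp
  4897 − 4726 = 171 bp
  5444 − 4897 = 547 bp
  5605 − 5444 = 161 bp
  5807 − 5605 = 202 bp
Sorted largest to smallest: 4370, 547, 202, 180, 176, 171, 161 bp.

4370, 547, 202, 180, 176, 171, 161 bp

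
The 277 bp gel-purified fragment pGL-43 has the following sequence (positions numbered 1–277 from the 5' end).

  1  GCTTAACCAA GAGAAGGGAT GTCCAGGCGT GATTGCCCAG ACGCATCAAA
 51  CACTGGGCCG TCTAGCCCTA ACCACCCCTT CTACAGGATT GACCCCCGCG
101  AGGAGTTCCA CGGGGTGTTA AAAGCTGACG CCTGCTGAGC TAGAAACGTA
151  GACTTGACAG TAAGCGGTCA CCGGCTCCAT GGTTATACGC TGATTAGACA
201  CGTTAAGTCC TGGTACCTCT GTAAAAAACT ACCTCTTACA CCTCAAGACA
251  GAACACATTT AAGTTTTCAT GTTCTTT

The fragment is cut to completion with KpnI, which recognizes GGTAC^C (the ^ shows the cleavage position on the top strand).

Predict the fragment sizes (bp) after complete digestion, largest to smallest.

The KpnI site (GGTACC) starts at position 212.
KpnI cuts after base 5 of each site (before the last base), so after position 216.
Linear molecule, 1 cut → 2 fragments:
  1–216 → 216 bp
  217–277 → 61 bp
Sorted largest to smallest: 216, 61 bp.

216, 61 bp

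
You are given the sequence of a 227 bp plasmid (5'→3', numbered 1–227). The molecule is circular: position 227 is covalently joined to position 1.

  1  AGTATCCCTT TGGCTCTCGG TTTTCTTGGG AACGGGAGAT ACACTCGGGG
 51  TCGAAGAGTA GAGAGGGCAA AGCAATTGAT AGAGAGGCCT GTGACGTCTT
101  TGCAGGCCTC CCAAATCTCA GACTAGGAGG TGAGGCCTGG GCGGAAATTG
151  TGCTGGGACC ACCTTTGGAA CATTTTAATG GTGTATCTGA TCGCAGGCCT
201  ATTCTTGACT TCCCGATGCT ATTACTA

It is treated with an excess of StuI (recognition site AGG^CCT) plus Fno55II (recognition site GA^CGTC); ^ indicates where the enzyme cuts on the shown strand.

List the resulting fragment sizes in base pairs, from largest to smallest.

117, 62, 29, 12, 7 bp

StuI sites (AGGCCT) start at positions 85, 104, 133, 195.
StuI cuts after base 3 of each site, so after positions 87, 106, 135, 197.
The Fno55II site (GACGTC) starts at position 93.
Fno55II cuts after base 2 of each site, so after position 94.
Combined cut positions: 87, 94, 106, 135, 197.
Circular molecule, 5 cuts → 5 fragments:
  88–94 → 7 bp
  95–106 → 12 bp
  107–135 → 29 bp
  136–197 → 62 bp
  198–227 then 1–87 → 30 + 87 = 117 bp
Sorted largest to smallest: 117, 62, 29, 12, 7 bp.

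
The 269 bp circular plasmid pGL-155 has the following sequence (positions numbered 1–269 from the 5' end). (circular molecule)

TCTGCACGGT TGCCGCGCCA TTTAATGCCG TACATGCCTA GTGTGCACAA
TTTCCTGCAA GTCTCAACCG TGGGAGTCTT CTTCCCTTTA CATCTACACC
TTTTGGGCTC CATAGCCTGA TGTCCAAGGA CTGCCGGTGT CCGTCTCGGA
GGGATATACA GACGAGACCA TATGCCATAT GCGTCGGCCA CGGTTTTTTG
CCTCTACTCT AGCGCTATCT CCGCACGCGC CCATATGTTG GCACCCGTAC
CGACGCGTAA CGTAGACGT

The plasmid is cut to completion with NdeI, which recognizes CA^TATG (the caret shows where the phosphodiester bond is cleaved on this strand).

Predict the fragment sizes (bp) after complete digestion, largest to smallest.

NdeI sites (CATATG) start at positions 169, 176, 232.
NdeI cuts after base 2 of each site, so after positions 170, 177, 233.
Circular molecule, 3 cuts → 3 fragments:
  171–177 → 7 bp
  178–233 → 56 bp
  234–269 then 1–170 → 36 + 170 = 206 bp
Sorted largest to smallest: 206, 56, 7 bp.

206, 56, 7 bp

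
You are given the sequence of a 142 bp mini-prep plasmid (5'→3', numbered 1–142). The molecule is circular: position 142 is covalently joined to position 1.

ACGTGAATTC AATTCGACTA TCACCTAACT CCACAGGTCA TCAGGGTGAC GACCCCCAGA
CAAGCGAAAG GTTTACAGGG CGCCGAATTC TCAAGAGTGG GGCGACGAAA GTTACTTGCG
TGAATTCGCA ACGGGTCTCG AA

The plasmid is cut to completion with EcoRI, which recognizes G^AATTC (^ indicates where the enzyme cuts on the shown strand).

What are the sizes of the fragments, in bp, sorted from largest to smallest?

80, 37, 25 bp

EcoRI sites (GAATTC) start at positions 5, 85, 122.
EcoRI cuts after the first base of each site, so after positions 5, 85, 122.
Circular molecule, 3 cuts → 3 fragments:
  6–85 → 80 bp
  86–122 → 37 bp
  123–142 then 1–5 → 20 + 5 = 25 bp
Sorted largest to smallest: 80, 37, 25 bp.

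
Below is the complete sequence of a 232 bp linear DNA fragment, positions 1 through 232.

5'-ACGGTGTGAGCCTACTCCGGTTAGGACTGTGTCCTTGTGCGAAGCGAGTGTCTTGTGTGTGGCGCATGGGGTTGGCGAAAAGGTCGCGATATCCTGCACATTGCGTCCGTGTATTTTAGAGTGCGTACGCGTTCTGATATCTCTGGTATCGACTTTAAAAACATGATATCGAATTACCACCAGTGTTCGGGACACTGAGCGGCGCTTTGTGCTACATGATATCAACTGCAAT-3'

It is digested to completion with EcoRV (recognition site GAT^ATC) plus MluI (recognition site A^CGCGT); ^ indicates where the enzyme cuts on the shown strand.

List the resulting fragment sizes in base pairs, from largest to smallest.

EcoRV sites (GATATC) start at positions 88, 136, 165, 218.
EcoRV cuts after base 3 of each site, so after positions 90, 138, 167, 220.
The MluI site (ACGCGT) starts at position 127.
MluI cuts after the first base of each site, so after position 127.
Combined cut positions: 90, 127, 138, 167, 220.
Linear molecule, 5 cuts → 6 fragments:
  1–90 → 90 bp
  91–127 → 37 bp
  128–138 → 11 bp
  139–167 → 29 bp
  168–220 → 53 bp
  221–232 → 12 bp
Sorted largest to smallest: 90, 53, 37, 29, 12, 11 bp.

90, 53, 37, 29, 12, 11 bp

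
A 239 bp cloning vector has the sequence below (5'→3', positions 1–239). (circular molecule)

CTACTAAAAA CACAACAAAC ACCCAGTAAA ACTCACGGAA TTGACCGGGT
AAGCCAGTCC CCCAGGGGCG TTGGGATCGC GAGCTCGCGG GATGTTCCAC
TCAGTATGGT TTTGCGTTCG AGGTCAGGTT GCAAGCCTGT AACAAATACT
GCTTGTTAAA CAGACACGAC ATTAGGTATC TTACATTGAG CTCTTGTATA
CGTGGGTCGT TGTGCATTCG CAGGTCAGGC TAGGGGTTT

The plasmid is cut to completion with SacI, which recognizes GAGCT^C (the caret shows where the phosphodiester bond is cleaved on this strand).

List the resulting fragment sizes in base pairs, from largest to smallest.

132, 107 bp

SacI sites (GAGCTC) start at positions 81, 188.
SacI cuts after base 5 of each site (before the last base), so after positions 85, 192.
Circular molecule, 2 cuts → 2 fragments:
  86–192 → 107 bp
  193–239 then 1–85 → 47 + 85 = 132 bp
Sorted largest to smallest: 132, 107 bp.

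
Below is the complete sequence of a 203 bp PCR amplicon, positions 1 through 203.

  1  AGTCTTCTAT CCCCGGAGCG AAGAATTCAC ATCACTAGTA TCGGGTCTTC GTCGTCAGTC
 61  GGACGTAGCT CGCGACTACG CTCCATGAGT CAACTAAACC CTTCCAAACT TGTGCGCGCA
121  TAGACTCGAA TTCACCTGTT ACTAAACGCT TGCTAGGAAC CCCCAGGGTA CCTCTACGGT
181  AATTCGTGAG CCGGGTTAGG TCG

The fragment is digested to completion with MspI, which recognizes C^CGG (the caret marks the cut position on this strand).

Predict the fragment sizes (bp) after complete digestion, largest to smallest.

MspI sites (CCGG) start at positions 13, 191.
MspI cuts after the first base of each site, so after positions 13, 191.
Linear molecule, 2 cuts → 3 fragments:
  1–13 → 13 bp
  14–191 → 178 bp
  192–203 → 12 bp
Sorted largest to smallest: 178, 13, 12 bp.

178, 13, 12 bp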